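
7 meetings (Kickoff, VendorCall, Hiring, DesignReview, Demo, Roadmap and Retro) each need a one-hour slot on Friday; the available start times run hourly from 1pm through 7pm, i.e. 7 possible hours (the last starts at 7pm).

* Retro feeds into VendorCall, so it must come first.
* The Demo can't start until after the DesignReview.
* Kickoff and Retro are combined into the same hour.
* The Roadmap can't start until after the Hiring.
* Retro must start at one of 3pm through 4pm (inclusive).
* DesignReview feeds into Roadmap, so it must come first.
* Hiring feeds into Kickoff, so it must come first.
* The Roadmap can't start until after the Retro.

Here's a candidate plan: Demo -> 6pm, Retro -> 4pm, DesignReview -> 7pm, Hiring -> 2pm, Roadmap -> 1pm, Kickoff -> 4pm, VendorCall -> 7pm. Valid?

The Roadmap can't start until after the Retro — violated.
DesignReview feeds into Roadmap, so it must come first — violated.
The Roadmap can't start until after the Hiring — violated.
Retro feeds into VendorCall, so it must come first — holds.
Kickoff and Retro are combined into the same hour — holds.
Retro must start at one of 3pm through 4pm (inclusive) — holds.
The Demo can't start until after the DesignReview — violated.
Hiring feeds into Kickoff, so it must come first — holds.

Invalid. DesignReview feeds into Roadmap, so it must come first.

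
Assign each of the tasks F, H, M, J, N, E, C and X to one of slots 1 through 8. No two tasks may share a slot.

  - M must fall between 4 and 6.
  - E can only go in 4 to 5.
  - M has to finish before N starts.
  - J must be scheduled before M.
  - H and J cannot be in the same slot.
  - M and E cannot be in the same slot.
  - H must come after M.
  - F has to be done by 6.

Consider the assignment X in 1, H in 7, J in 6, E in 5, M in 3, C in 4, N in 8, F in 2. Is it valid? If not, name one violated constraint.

M and E cannot be in the same slot — holds.
H and J cannot be in the same slot — holds.
H must come after M — holds.
F has to be done by 6 — holds.
M must fall between 4 and 6 — violated.
No two tasks may share a slot — holds.
J must be scheduled before M — violated.
E can only go in 4 to 5 — holds.
M has to finish before N starts — holds.

Invalid. J must be scheduled before M.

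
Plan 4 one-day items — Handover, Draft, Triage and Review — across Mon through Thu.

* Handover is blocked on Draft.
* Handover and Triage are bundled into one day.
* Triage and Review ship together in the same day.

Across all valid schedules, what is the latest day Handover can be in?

Thu

Precedence pushes Handover to at least Tue.
Handover at Thu is achievable: Draft -> Mon, Handover -> Thu, Review -> Thu, Triage -> Thu.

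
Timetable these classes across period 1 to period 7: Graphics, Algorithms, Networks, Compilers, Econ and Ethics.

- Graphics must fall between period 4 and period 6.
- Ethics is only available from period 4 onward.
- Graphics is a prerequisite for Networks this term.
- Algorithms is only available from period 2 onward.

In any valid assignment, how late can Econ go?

Econ at period 7 is achievable: Networks=period 5; Compilers=period 1; Econ=period 7; Algorithms=period 2; Graphics=period 4; Ethics=period 4.

period 7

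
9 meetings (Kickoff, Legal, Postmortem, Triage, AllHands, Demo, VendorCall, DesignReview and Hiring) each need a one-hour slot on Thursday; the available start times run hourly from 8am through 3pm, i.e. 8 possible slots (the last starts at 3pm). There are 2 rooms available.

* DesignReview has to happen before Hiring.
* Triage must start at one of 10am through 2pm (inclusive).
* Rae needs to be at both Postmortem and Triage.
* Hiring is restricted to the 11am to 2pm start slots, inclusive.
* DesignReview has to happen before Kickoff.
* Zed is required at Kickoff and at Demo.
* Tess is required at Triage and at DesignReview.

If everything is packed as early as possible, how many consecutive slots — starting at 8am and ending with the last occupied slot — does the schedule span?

5 slots

The precedence chain requires at least 2 distinct slots.
With at most 2 per slot and 9 meetings, at least 5 slots are needed.
Hiring can't be placed before 11am — that is slot 4 counting from 8am — so the schedule must run through at least 4 slots.
5 works (last occupied slot: 12pm): for example Postmortem in 9am, Hiring in 11am, Triage in 10am, Legal in 8am, AllHands in 10am, Kickoff in 9am, VendorCall in 12pm, Demo in 11am, DesignReview in 8am.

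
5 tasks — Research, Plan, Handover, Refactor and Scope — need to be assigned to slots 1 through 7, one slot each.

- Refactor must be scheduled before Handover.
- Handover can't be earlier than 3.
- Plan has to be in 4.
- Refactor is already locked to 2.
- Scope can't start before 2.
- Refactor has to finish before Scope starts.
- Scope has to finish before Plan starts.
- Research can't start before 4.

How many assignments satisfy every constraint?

Splitting on Research: it can be 4 (5), 5 (5), 6 (5), 7 (5). Listing each branch's schedules as (Plan, Handover, Refactor, Scope):
Research=4: (4,3,2,3) (4,4,2,3) (4,5,2,3) (4,6,2,3) (4,7,2,3) — 5.
Research=5: (4,3,2,3) (4,4,2,3) (4,5,2,3) (4,6,2,3) (4,7,2,3) — 5.
Research=6: (4,3,2,3) (4,4,2,3) (4,5,2,3) (4,6,2,3) (4,7,2,3) — 5.
Research=7: (4,3,2,3) (4,4,2,3) (4,5,2,3) (4,6,2,3) (4,7,2,3) — 5.
Summing: 5 + 5 + 5 + 5 = 20.

20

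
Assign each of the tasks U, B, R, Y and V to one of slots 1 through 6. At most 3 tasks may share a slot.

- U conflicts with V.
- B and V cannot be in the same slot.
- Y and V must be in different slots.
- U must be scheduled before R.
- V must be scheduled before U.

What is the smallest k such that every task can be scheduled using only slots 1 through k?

3

The precedence chain requires at least 3 distinct slots.
With at most 3 per slot and 5 tasks, at least 2 slots are needed.
3 works (last occupied slot: 3): for example V=1; Y=2; R=3; U=2; B=2.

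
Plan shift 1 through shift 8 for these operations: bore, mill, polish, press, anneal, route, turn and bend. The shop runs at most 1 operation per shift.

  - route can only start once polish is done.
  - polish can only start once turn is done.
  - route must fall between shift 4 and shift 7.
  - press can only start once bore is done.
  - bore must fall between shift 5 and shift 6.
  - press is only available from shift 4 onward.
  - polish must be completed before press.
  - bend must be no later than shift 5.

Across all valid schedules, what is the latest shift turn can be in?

Downstream work caps turn at shift 5.
turn at shift 4 is achievable: route=shift 7, polish=shift 6, turn=shift 4, anneal=shift 3, bend=shift 1, bore=shift 5, mill=shift 2, press=shift 8.
Nothing later works — the capacity limit rule out every shift after shift 4.

shift 4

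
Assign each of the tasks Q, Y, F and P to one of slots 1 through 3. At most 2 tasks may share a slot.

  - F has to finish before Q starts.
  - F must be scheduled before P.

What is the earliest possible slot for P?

2

Precedence pushes P to at least 2.
P at 2 is achievable: Y in 1; F in 1; P in 2; Q in 2.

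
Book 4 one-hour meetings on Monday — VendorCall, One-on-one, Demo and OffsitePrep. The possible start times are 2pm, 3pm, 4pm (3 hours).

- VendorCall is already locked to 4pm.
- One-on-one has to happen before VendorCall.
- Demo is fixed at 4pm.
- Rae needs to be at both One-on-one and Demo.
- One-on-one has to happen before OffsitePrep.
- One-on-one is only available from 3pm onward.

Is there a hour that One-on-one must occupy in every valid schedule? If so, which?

One-on-one's window is 3pm–4pm.
Demo is fixed at 4pm, and One-on-one can't share a hour with Demo.
So One-on-one must be 3pm.

3pm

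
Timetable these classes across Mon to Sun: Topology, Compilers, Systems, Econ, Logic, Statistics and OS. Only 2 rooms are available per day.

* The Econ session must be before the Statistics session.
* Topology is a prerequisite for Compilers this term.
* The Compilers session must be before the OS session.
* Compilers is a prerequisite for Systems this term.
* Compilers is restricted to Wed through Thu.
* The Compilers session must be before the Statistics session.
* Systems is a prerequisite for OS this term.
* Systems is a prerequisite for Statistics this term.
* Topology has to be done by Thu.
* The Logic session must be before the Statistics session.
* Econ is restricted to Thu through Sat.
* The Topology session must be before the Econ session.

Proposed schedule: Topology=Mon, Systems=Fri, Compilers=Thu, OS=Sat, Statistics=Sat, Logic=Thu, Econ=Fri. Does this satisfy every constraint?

Yes

Systems is a prerequisite for OS this term — holds.
Systems is a prerequisite for Statistics this term — holds.
Only 2 rooms are available per day — holds.
The Compilers session must be before the OS session — holds.
Topology has to be done by Thu — holds.
The Econ session must be before the Statistics session — holds.
Topology is a prerequisite for Compilers this term — holds.
Econ is restricted to Thu through Sat — holds.
Compilers is a prerequisite for Systems this term — holds.
Compilers is restricted to Wed through Thu — holds.
The Topology session must be before the Econ session — holds.
The Compilers session must be before the Statistics session — holds.
The Logic session must be before the Statistics session — holds.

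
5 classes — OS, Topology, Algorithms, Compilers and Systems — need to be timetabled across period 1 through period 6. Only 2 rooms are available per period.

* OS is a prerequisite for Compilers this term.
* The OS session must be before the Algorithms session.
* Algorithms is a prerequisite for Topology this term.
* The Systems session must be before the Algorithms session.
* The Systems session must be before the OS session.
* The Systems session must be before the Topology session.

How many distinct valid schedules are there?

48

Splitting on OS: it can be period 2 (24), period 3 (18), period 4 (6). Listing each branch's schedules as (Topology, Algorithms, Compilers, Systems) by period number:
OS=period 2: (4,3,3,1) (4,3,4,1) (4,3,5,1) (4,3,6,1) (5,3,3,1) (5,3,4,1) (5,3,5,1) (5,3,6,1) (5,4,3,1) (5,4,4,1) (5,4,5,1) (5,4,6,1) (6,3,3,1) (6,3,4,1) (6,3,5,1) (6,3,6,1) (6,4,3,1) (6,4,4,1) (6,4,5,1) (6,4,6,1) (6,5,3,1) (6,5,4,1) (6,5,5,1) (6,5,6,1) — 24.
OS=period 3: (5,4,4,1) (5,4,4,2) (5,4,5,1) (5,4,5,2) (5,4,6,1) (5,4,6,2) (6,4,4,1) (6,4,4,2) (6,4,5,1) (6,4,5,2) (6,4,6,1) (6,4,6,2) (6,5,4,1) (6,5,4,2) (6,5,5,1) (6,5,5,2) (6,5,6,1) (6,5,6,2) — 18.
OS=period 4: (6,5,5,1) (6,5,5,2) (6,5,5,3) (6,5,6,1) (6,5,6,2) (6,5,6,3) — 6.
Summing: 24 + 18 + 6 = 48.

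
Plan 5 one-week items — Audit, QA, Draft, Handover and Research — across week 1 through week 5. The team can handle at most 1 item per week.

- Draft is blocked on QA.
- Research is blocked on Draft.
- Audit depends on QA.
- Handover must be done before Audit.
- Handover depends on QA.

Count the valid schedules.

Splitting on Audit: it can be week 3 (1), week 4 (2), week 5 (3). Listing each branch's schedules as (QA, Draft, Handover, Research) by week number:
Audit=week 3: (1,4,2,5) — 1.
Audit=week 4: (1,2,3,5) (1,3,2,5) — 2.
Audit=week 5: (1,2,3,4) (1,2,4,3) (1,3,2,4) — 3.
Summing: 1 + 2 + 3 = 6.

6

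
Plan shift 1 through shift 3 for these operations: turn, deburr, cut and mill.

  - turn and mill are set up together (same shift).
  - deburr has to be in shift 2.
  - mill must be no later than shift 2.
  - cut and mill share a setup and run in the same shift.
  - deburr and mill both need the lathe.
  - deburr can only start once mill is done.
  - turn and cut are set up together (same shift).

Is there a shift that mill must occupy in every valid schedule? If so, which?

shift 1

mill's window is shift 1–shift 2.
deburr is fixed at shift 2, and mill can't share a shift with deburr.
So mill must be shift 1.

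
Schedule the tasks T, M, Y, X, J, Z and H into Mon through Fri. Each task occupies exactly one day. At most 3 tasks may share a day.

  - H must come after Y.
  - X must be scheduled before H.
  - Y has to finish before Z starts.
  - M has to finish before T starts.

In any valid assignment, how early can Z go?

Precedence pushes Z to at least Tue.
Z at Tue is achievable: M in Mon, X in Mon, Z in Tue, J in Wed, H in Tue, T in Tue, Y in Mon.

Tue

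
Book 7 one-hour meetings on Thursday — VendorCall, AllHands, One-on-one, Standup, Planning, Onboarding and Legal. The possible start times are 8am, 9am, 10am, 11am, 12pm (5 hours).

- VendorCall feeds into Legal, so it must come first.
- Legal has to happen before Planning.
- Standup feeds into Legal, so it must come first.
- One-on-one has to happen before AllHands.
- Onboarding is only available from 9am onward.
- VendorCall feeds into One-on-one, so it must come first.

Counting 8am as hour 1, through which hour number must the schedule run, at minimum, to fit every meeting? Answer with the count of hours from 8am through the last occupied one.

3 hours

The precedence chain requires at least 3 distinct hours.
3 works (last occupied hour: 10am): for example One-on-one -> 9am; Onboarding -> 9am; AllHands -> 10am; Legal -> 9am; Planning -> 10am; VendorCall -> 8am; Standup -> 8am.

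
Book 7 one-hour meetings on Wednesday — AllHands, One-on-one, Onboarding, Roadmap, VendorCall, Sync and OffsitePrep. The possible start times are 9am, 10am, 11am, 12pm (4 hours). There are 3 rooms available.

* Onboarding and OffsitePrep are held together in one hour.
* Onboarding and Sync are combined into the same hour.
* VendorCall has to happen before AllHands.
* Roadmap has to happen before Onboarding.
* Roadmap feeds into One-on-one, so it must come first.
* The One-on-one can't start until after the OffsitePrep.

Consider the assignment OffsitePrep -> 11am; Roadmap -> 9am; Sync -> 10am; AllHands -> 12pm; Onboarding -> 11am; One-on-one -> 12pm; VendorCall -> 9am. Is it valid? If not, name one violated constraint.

Onboarding and OffsitePrep are held together in one hour — holds.
Roadmap feeds into One-on-one, so it must come first — holds.
There are 3 rooms available — holds.
Roadmap has to happen before Onboarding — holds.
VendorCall has to happen before AllHands — holds.
The One-on-one can't start until after the OffsitePrep — holds.
Onboarding and Sync are combined into the same hour — violated.

No — it violates: Onboarding and Sync are combined into the same hour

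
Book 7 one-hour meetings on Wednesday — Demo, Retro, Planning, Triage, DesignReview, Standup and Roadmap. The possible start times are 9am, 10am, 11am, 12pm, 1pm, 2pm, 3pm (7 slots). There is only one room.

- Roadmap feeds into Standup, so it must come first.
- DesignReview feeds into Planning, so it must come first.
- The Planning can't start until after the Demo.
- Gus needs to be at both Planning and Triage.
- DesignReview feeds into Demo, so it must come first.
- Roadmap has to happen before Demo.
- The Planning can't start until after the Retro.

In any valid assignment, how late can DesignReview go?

1pm

Downstream work caps DesignReview at 1pm.
DesignReview at 1pm is achievable: Roadmap in 9am, Planning in 3pm, DesignReview in 1pm, Standup in 11am, Triage in 12pm, Retro in 10am, Demo in 2pm.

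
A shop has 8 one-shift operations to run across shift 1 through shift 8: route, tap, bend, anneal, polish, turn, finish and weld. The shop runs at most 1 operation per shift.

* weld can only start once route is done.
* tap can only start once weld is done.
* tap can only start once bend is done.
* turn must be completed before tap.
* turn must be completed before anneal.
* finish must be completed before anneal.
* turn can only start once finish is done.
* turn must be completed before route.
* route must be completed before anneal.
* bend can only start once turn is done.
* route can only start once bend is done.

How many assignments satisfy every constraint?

24

Splitting on route: it can be shift 4 (12), shift 5 (12). Listing each branch's schedules as (tap, bend, anneal, polish, turn, finish, weld) by shift number:
route=shift 4: (6,3,7,8,2,1,5) (6,3,8,7,2,1,5) (7,3,5,8,2,1,6) (7,3,6,8,2,1,5) (7,3,8,5,2,1,6) (7,3,8,6,2,1,5) (8,3,5,6,2,1,7) (8,3,5,7,2,1,6) (8,3,6,5,2,1,7) (8,3,6,7,2,1,5) (8,3,7,5,2,1,6) (8,3,7,6,2,1,5) — 12.
route=shift 5: (7,3,8,4,2,1,6) (7,4,8,1,3,2,6) (7,4,8,2,3,1,6) (7,4,8,3,2,1,6) (8,3,6,4,2,1,7) (8,3,7,4,2,1,6) (8,4,6,1,3,2,7) (8,4,6,2,3,1,7) (8,4,6,3,2,1,7) (8,4,7,1,3,2,6) (8,4,7,2,3,1,6) (8,4,7,3,2,1,6) — 12.
Summing: 12 + 12 = 24.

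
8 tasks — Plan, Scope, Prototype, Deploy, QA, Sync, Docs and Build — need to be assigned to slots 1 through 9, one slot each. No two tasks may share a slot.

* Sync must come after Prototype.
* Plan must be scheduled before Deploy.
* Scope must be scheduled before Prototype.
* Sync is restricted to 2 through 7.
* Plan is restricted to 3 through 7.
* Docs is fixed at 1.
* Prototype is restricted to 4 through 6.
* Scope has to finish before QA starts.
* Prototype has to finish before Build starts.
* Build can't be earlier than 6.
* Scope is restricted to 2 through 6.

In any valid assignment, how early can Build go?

Build is available from 6.
Build at 6 is achievable: Docs=1; Prototype=4; Sync=5; Build=6; Plan=3; Deploy=7; QA=8; Scope=2.

6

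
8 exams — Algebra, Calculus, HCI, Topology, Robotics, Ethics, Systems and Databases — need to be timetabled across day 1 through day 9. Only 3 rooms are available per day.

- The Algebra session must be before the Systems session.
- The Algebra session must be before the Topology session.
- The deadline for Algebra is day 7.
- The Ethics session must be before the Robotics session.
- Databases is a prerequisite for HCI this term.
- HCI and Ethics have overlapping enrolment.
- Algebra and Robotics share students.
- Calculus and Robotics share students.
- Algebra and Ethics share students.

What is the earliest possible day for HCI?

Precedence pushes HCI to at least day 2.
HCI at day 2 is achievable: Algebra -> day 1; Topology -> day 2; Calculus -> day 1; Systems -> day 2; HCI -> day 2; Ethics -> day 3; Robotics -> day 4; Databases -> day 1.

day 2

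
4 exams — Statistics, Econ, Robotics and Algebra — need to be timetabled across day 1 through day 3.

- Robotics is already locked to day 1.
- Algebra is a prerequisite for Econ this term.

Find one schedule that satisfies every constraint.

Econ in day 2; Statistics in day 1; Algebra in day 1; Robotics in day 1

Checking: Algebra(day 1) before Econ(day 2); Robotics=day 1 in [day 1,day 1].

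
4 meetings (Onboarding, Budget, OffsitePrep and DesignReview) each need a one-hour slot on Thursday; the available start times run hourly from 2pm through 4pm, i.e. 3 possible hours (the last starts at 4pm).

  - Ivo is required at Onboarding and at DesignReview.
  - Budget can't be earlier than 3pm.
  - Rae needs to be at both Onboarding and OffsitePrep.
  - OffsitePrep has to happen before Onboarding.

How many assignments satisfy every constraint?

Splitting on Onboarding: it can be 3pm (4), 4pm (8). Listing each branch's schedules as (Budget, OffsitePrep, DesignReview):
Onboarding=3pm: (3pm,2pm,2pm) (3pm,2pm,4pm) (4pm,2pm,2pm) (4pm,2pm,4pm) — 4.
Onboarding=4pm: (3pm,2pm,2pm) (3pm,2pm,3pm) (3pm,3pm,2pm) (3pm,3pm,3pm) (4pm,2pm,2pm) (4pm,2pm,3pm) (4pm,3pm,2pm) (4pm,3pm,3pm) — 8.
Summing: 4 + 8 = 12.

12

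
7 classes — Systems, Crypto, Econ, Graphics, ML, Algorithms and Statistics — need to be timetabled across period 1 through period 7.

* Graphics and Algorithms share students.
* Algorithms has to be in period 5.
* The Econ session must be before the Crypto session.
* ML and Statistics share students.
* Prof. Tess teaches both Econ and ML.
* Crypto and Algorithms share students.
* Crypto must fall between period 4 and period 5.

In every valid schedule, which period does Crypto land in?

period 4

Crypto's window is period 4–period 5.
Algorithms is fixed at period 5, and Crypto can't share a period with Algorithms.
So Crypto must be period 4.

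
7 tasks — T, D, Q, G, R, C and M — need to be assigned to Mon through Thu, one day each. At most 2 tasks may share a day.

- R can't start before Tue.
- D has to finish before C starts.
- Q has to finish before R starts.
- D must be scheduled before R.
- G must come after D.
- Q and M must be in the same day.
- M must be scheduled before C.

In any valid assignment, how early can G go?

Precedence pushes G to at least Tue.
G at Tue is achievable: R in Thu; M in Wed; C in Thu; D in Mon; Q in Wed; T in Mon; G in Tue.

Tue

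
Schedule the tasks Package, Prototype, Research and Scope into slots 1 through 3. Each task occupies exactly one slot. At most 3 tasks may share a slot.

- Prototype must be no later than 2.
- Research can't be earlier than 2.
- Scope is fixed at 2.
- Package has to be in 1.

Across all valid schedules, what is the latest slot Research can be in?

Research is available from 2.
Research at 3 is achievable: Research in 3, Scope in 2, Prototype in 1, Package in 1.

3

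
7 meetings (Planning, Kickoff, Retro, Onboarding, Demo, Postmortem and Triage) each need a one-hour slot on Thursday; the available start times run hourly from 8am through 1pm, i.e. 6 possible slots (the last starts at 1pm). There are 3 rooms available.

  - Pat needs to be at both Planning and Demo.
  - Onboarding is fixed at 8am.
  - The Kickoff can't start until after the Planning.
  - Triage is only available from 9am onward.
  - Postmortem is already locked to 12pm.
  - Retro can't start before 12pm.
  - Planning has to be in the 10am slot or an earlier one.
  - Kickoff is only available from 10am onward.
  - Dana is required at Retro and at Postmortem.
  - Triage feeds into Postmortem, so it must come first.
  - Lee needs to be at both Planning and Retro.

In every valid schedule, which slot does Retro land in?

Retro's window is 12pm–1pm.
Postmortem is fixed at 12pm, and Retro can't share a slot with Postmortem.
So Retro must be 1pm.

1pm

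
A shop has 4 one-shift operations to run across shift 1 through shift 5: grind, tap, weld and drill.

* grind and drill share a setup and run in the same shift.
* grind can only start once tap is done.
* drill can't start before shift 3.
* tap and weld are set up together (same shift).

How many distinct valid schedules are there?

Splitting on grind: it can be shift 3 (2), shift 4 (3), shift 5 (4). Listing each branch's schedules as (tap, weld, drill) by shift number:
grind=shift 3: (1,1,3) (2,2,3) — 2.
grind=shift 4: (1,1,4) (2,2,4) (3,3,4) — 3.
grind=shift 5: (1,1,5) (2,2,5) (3,3,5) (4,4,5) — 4.
Summing: 2 + 3 + 4 = 9.

9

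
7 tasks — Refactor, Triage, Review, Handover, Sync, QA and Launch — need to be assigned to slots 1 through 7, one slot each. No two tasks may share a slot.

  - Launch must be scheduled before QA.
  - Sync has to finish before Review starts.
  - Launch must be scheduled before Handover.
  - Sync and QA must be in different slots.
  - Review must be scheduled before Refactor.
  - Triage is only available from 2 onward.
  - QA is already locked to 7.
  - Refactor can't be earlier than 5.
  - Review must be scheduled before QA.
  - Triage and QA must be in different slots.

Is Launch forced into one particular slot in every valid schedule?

No

Launch can be 1 (e.g. Review -> 4, Launch -> 1, QA -> 7, Handover -> 6, Sync -> 3, Triage -> 2, Refactor -> 5) or 2 (e.g. Triage -> 3, Launch -> 2, Refactor -> 5, Review -> 4, QA -> 7, Sync -> 1, Handover -> 6).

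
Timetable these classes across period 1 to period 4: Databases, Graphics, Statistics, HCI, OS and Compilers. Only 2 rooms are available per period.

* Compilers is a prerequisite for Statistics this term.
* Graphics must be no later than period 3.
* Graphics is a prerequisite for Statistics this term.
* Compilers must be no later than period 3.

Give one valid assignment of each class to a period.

Databases in period 2; Compilers in period 1; Graphics in period 1; Statistics in period 2; OS in period 3; HCI in period 3

Checking: Compilers(period 1) before Statistics(period 2); Graphics(period 1) before Statistics(period 2); Compilers=period 1 in [period 1,period 3]; Graphics=period 1 in [period 1,period 3]; max 2 per period (cap 2).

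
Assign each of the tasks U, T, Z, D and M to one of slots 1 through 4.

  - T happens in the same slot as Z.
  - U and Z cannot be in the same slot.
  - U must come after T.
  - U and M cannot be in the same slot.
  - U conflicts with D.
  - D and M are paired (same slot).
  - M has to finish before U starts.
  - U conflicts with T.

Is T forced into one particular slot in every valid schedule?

T can be 1 (e.g. Z in 1, M in 1, U in 2, D in 1, T in 1) or 2 (e.g. T -> 2; U -> 3; Z -> 2; M -> 1; D -> 1).

No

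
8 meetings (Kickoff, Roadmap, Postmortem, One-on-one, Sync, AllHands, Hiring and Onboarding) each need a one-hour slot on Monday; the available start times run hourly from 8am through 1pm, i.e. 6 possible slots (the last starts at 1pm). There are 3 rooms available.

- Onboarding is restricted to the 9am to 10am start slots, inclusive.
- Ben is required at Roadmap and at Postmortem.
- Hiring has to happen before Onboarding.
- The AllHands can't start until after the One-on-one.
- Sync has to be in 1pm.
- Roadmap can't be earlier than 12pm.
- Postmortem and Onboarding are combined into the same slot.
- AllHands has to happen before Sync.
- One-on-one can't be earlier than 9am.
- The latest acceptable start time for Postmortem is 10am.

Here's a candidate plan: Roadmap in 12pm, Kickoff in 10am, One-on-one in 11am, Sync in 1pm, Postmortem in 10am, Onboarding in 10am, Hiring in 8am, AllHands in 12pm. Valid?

Ben is required at Roadmap and at Postmortem — holds.
AllHands has to happen before Sync — holds.
One-on-one can't be earlier than 9am — holds.
Roadmap can't be earlier than 12pm — holds.
The AllHands can't start until after the One-on-one — holds.
Onboarding is restricted to the 9am to 10am start slots, inclusive — holds.
Sync has to be in 1pm — holds.
Postmortem and Onboarding are combined into the same slot — holds.
Hiring has to happen before Onboarding — holds.
There are 3 rooms available — holds.
The latest acceptable start time for Postmortem is 10am — holds.

Yes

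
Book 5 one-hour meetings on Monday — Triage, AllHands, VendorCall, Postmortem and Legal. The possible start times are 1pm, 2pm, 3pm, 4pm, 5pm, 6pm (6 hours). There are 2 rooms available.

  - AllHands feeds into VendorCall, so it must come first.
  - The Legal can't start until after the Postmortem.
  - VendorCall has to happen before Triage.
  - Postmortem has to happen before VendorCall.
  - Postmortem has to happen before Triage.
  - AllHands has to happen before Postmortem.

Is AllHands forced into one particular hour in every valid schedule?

No

AllHands can be 1pm (e.g. VendorCall in 3pm, AllHands in 1pm, Postmortem in 2pm, Triage in 4pm, Legal in 3pm) or 2pm (e.g. Postmortem -> 3pm, Legal -> 4pm, Triage -> 5pm, VendorCall -> 4pm, AllHands -> 2pm).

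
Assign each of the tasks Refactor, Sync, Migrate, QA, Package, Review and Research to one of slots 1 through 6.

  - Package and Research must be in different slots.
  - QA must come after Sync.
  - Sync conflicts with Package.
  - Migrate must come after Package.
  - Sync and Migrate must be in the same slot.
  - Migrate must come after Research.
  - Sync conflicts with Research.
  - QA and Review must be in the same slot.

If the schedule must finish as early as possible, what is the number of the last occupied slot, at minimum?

The precedence chain requires at least 3 distinct slots.
Could 3 slots be enough, i.e. nothing placed later than 3? No: Migrate must come after Package (at 1 or later) → {2, 3}; Package must come before Migrate (at 3 or earlier) → {1, 2}; Research must come before Migrate (at 3 or earlier) → {1, 2}; QA must come after Sync (at 1 or later) → {2, 3}; Sync must come before QA (at 3 or earlier) → {1, 2}; Sync must be in the same slot as Migrate (in {2, 3}) → {2}; Research can't share with Sync (2) → {1}; Package can't share with Sync (2) → {1}; Research can't share with Package (1) → nothing is left.
So 3 slots is not enough.
4 works (last occupied slot: 4): for example Migrate in 3; Review in 4; Sync in 3; Package in 1; Refactor in 1; Research in 2; QA in 4.

4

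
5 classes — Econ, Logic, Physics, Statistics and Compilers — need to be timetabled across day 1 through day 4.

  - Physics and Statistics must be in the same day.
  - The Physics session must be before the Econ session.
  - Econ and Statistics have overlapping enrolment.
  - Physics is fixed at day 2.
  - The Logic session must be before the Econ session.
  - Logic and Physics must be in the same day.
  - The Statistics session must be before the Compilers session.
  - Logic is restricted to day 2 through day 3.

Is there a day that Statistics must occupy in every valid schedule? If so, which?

Statistics must be in the same day as Logic, which can't be before day 2, so Statistics is at least day 2; Statistics must be in the same day as Physics, which can't be after day 2, so Statistics is at most day 2.
So Statistics is pinned to day 2.

day 2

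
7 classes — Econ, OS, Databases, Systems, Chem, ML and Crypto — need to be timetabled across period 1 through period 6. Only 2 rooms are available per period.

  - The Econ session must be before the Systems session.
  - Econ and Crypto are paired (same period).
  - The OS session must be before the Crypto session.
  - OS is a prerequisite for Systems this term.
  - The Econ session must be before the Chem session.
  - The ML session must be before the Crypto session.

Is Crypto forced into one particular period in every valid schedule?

No

Crypto can be period 2 (e.g. Chem in period 3; Systems in period 3; Econ in period 2; ML in period 1; Crypto in period 2; OS in period 1; Databases in period 4) or period 3 (e.g. Systems=period 4; Databases=period 2; Econ=period 3; ML=period 1; OS=period 1; Crypto=period 3; Chem=period 4).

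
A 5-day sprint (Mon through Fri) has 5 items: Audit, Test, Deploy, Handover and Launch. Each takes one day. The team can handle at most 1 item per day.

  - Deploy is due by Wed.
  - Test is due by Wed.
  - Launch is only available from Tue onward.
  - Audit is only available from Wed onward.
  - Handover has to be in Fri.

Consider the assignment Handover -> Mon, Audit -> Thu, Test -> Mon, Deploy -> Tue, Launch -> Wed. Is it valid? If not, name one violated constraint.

Handover has to be in Fri — violated.
Test is due by Wed — holds.
Audit is only available from Wed onward — holds.
The team can handle at most 1 item per day — violated.
Deploy is due by Wed — holds.
Launch is only available from Tue onward — holds.

No. Handover has to be in Fri is not satisfied.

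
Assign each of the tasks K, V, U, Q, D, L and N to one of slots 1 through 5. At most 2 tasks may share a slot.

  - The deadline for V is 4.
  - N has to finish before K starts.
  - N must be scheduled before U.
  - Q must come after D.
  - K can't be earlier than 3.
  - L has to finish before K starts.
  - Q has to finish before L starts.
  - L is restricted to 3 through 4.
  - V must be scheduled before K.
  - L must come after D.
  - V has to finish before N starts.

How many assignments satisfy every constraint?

47

Splitting on K: it can be 4 (7), 5 (40). Listing each branch's schedules as (V, U, Q, D, L, N):
K=4: (1,3,2,1,3,2) (1,4,2,1,3,2) (1,4,2,1,3,3) (1,5,2,1,3,2) (1,5,2,1,3,3) (2,4,2,1,3,3) (2,5,2,1,3,3) — 7.
K=5: (1,3,2,1,3,2) (1,3,2,1,4,2) (1,3,3,1,4,2) (1,3,3,2,4,2) (1,4,2,1,3,2) (1,4,2,1,3,3) (1,4,2,1,4,2) (1,4,2,1,4,3) (1,4,3,1,4,2) (1,4,3,1,4,3) (1,4,3,2,4,2) (1,4,3,2,4,3) (1,5,2,1,3,2) (1,5,2,1,3,3) (1,5,2,1,3,4) (1,5,2,1,4,2) (1,5,2,1,4,3) (1,5,2,1,4,4) (1,5,3,1,4,2) (1,5,3,1,4,3) (1,5,3,1,4,4) (1,5,3,2,4,2) (1,5,3,2,4,3) (1,5,3,2,4,4) (2,4,2,1,3,3) (2,4,2,1,4,3) (2,4,3,1,4,3) (2,4,3,2,4,3) (2,5,2,1,3,3) (2,5,2,1,3,4) (2,5,2,1,4,3) (2,5,2,1,4,4) (2,5,3,1,4,3) (2,5,3,1,4,4) (2,5,3,2,4,3) (2,5,3,2,4,4) (3,5,2,1,3,4) (3,5,2,1,4,4) (3,5,3,1,4,4) (3,5,3,2,4,4) — 40.
Summing: 7 + 40 = 47.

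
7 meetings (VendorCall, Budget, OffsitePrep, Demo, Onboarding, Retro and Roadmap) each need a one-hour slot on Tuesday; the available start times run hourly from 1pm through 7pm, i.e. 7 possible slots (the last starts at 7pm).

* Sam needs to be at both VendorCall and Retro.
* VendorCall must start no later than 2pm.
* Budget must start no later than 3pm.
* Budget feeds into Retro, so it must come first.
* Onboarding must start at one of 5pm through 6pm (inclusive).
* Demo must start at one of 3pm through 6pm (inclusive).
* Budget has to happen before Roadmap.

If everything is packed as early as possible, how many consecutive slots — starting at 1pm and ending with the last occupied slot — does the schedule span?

The precedence chain requires at least 2 distinct slots.
Onboarding can't be placed before 5pm — that is slot 5 counting from 1pm — so the schedule must run through at least 5 slots.
5 works (last occupied slot: 5pm): for example Onboarding=5pm; OffsitePrep=1pm; Demo=3pm; Roadmap=2pm; Retro=2pm; Budget=1pm; VendorCall=1pm.

5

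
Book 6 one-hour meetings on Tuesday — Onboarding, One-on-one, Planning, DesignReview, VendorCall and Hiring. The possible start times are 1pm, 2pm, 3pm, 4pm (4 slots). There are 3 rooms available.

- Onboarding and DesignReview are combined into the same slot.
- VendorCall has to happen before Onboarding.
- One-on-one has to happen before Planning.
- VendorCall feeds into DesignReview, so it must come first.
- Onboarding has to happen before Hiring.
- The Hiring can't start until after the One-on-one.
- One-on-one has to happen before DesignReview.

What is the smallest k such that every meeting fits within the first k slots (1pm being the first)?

3 slots

The precedence chain requires at least 3 distinct slots.
With at most 3 per slot and 6 meetings, at least 2 slots are needed.
3 works (last occupied slot: 3pm): for example Onboarding in 2pm; DesignReview in 2pm; Planning in 2pm; One-on-one in 1pm; VendorCall in 1pm; Hiring in 3pm.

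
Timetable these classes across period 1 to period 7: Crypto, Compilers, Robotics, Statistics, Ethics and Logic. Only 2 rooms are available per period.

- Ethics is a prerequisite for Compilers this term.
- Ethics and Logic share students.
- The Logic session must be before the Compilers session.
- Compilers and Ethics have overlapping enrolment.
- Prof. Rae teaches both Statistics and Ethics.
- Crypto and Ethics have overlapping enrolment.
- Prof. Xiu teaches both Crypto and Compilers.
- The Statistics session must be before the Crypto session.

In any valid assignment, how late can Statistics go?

Downstream work caps Statistics at period 6.
Statistics at period 6 is achievable: Robotics=period 1, Ethics=period 1, Statistics=period 6, Logic=period 2, Crypto=period 7, Compilers=period 3.

period 6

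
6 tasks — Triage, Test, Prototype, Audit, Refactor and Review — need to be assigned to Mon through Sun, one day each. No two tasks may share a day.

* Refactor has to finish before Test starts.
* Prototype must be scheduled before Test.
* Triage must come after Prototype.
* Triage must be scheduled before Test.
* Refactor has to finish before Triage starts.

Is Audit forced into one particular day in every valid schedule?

Audit can be Mon (e.g. Prototype -> Tue, Triage -> Thu, Refactor -> Wed, Review -> Sat, Test -> Fri, Audit -> Mon) or Tue (e.g. Triage -> Thu; Refactor -> Wed; Test -> Fri; Review -> Sat; Prototype -> Mon; Audit -> Tue).

No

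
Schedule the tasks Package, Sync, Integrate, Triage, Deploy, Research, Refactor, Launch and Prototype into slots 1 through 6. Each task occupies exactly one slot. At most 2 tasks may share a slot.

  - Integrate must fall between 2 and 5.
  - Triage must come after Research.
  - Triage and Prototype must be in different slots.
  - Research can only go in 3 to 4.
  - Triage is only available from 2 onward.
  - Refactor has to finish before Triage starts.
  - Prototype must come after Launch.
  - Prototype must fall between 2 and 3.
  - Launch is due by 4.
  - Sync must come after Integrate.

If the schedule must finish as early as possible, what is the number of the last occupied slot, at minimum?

The precedence chain requires at least 2 distinct slots.
With at most 2 per slot and 9 tasks, at least 5 slots are needed.
Propagating the time windows through the other constraints, Triage can't land before 4, so the schedule must run through at least slot 4.
5 works (last occupied slot: 5): for example Integrate in 2, Prototype in 2, Sync in 3, Package in 4, Launch in 1, Refactor in 1, Research in 3, Deploy in 5, Triage in 4.

slot 5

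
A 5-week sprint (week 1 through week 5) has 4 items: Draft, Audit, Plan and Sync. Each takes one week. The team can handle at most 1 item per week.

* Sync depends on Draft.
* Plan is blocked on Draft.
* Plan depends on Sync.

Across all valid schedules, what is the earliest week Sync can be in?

Precedence pushes Sync to at least week 2; downstream work caps Sync at week 4.
Sync at week 2 is achievable: Plan -> week 3; Sync -> week 2; Audit -> week 4; Draft -> week 1.

week 2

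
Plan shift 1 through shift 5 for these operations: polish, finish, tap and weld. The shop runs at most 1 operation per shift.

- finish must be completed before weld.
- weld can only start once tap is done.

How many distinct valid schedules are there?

Splitting on polish: it can be shift 1 (8), shift 2 (8), shift 3 (8), shift 4 (8), shift 5 (8). Listing each branch's schedules as (finish, tap, weld) by shift number:
polish=shift 1: (2,3,4) (2,3,5) (2,4,5) (3,2,4) (3,2,5) (3,4,5) (4,2,5) (4,3,5) — 8.
polish=shift 2: (1,3,4) (1,3,5) (1,4,5) (3,1,4) (3,1,5) (3,4,5) (4,1,5) (4,3,5) — 8.
polish=shift 3: (1,2,4) (1,2,5) (1,4,5) (2,1,4) (2,1,5) (2,4,5) (4,1,5) (4,2,5) — 8.
polish=shift 4: (1,2,3) (1,2,5) (1,3,5) (2,1,3) (2,1,5) (2,3,5) (3,1,5) (3,2,5) — 8.
polish=shift 5: (1,2,3) (1,2,4) (1,3,4) (2,1,3) (2,1,4) (2,3,4) (3,1,4) (3,2,4) — 8.
Summing: 8 + 8 + 8 + 8 + 8 = 40.

40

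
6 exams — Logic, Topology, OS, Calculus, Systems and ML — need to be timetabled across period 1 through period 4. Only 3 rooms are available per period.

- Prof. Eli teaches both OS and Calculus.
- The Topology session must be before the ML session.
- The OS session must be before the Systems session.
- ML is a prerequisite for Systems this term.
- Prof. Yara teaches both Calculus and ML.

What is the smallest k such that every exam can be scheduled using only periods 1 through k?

The precedence chain requires at least 3 distinct periods.
With at most 3 per period and 6 exams, at least 2 periods are needed.
3 works (last occupied period: period 3): for example Topology in period 1; OS in period 1; ML in period 2; Calculus in period 3; Logic in period 1; Systems in period 3.

3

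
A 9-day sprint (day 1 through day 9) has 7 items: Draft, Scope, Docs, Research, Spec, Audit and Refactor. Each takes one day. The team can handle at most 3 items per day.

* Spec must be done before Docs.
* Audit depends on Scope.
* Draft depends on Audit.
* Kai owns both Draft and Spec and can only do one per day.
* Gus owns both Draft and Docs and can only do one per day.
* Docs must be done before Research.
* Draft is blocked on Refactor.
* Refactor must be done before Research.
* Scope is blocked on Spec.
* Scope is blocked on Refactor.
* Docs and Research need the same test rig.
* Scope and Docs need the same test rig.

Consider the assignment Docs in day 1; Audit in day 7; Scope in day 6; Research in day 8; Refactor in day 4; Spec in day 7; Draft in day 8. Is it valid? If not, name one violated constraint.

No. Spec must be done before Docs is not satisfied.

Scope is blocked on Refactor — holds.
Gus owns both Draft and Docs and can only do one per day — holds.
Scope and Docs need the same test rig — holds.
Kai owns both Draft and Spec and can only do one per day — holds.
Audit depends on Scope — holds.
Docs must be done before Research — holds.
Draft is blocked on Refactor — holds.
Spec must be done before Docs — violated.
Docs and Research need the same test rig — holds.
The team can handle at most 3 items per day — holds.
Draft depends on Audit — holds.
Refactor must be done before Research — holds.
Scope is blocked on Spec — violated.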